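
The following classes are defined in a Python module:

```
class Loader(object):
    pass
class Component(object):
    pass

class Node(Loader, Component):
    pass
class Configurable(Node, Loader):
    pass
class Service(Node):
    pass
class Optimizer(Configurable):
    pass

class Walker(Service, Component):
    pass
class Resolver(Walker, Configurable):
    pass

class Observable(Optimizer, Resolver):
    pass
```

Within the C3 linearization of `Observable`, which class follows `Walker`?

Service

L[Observable] = Observable + merge(L[Optimizer], L[Resolver], [Optimizer Resolver])
  take Optimizer:  [Optimizer Configurable Node Loader Component object] + [Resolver Walker Service Configurable Node Loader Component object] + [Optimizer Resolver]
  take Resolver:  [Configurable Node Loader Component object] + [Resolver Walker Service Configurable Node Loader Component object] + [Resolver]
  take Walker:  [Configurable Node Loader Component object] + [Walker Service Configurable Node Loader Component object]
  take Service:  [Configurable Node Loader Component object] + [Service Configurable Node Loader Component object]
  take Configurable:  [Configurable Node Loader Component object] + [Configurable Node Loader Component object]
  take Node:  [Node Loader Component object] + [Node Loader Component object]
  take Loader:  [Loader Component object] + [Loader Component object]
  take Component:  [Component object] + [Component object]
  take object:  [object] + [object]
MRO: Observable Optimizer Resolver Walker Service Configurable Node Loader Component object
Walker is at position 3; next is Service.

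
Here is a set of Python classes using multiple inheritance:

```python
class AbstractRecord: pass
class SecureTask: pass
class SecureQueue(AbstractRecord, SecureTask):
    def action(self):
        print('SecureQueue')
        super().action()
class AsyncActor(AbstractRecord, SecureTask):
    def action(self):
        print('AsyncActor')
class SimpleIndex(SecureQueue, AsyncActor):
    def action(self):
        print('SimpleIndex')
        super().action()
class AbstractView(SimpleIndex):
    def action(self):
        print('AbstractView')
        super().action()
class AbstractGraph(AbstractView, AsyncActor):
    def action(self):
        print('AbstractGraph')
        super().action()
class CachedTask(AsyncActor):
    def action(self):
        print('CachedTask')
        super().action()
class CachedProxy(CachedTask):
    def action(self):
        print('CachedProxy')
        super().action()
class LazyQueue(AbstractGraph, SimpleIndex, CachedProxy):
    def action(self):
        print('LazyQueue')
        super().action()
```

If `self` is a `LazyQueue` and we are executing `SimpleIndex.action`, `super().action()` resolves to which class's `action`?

L[LazyQueue] = LazyQueue + merge(L[AbstractGraph], L[SimpleIndex], L[CachedProxy], [AbstractGraph SimpleIndex CachedProxy])
  take AbstractGraph:  [AbstractGraph AbstractView SimpleIndex SecureQueue AsyncActor AbstractRecord SecureTask object] + [SimpleIndex SecureQueue AsyncActor AbstractRecord SecureTask object] + [CachedProxy CachedTask AsyncActor AbstractRecord SecureTask object] + [AbstractGraph SimpleIndex CachedProxy]
  take AbstractView:  [AbstractView SimpleIndex SecureQueue AsyncActor AbstractRecord SecureTask object] + [SimpleIndex SecureQueue AsyncActor AbstractRecord SecureTask object] + [CachedProxy CachedTask AsyncActor AbstractRecord SecureTask object] + [SimpleIndex CachedProxy]
  take SimpleIndex:  [SimpleIndex SecureQueue AsyncActor AbstractRecord SecureTask object] + [SimpleIndex SecureQueue AsyncActor AbstractRecord SecureTask object] + [CachedProxy CachedTask AsyncActor AbstractRecord SecureTask object] + [SimpleIndex CachedProxy]
  take SecureQueue:  [SecureQueue AsyncActor AbstractRecord SecureTask object] + [SecureQueue AsyncActor AbstractRecord SecureTask object] + [CachedProxy CachedTask AsyncActor AbstractRecord SecureTask object] + [CachedProxy]
  take CachedProxy:  [AsyncActor AbstractRecord SecureTask object] + [AsyncActor AbstractRecord SecureTask object] + [CachedProxy CachedTask AsyncActor AbstractRecord SecureTask object] + [CachedProxy]
  take CachedTask:  [AsyncActor AbstractRecord SecureTask object] + [AsyncActor AbstractRecord SecureTask object] + [CachedTask AsyncActor AbstractRecord SecureTask object]
  take AsyncActor:  [AsyncActor AbstractRecord SecureTask object] + [AsyncActor AbstractRecord SecureTask object] + [AsyncActor AbstractRecord SecureTask object]
  take AbstractRecord:  [AbstractRecord SecureTask object] + [AbstractRecord SecureTask object] + [AbstractRecord SecureTask object]
  take SecureTask:  [SecureTask object] + [SecureTask object] + [SecureTask object]
  take object:  [object] + [object] + [object]
MRO: LazyQueue AbstractGraph AbstractView SimpleIndex SecureQueue CachedProxy CachedTask AsyncActor AbstractRecord SecureTask object
super() in SimpleIndex.action on a LazyQueue instance goes to the class after SimpleIndex in LazyQueue's MRO: SecureQueue.

SecureQueue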